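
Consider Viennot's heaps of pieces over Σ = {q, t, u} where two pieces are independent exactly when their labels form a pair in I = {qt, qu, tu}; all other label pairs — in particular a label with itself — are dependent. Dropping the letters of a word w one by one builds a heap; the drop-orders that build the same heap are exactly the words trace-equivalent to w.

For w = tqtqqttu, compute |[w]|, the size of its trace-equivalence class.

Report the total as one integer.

#0=t has no predecessor
#1=q has no predecessor
#2=t depends on [0:t]
#3=q depends on [1:q]
#4=q depends on [3:q]
#5=t depends on [2:t]
#6=t depends on [5:t]
#7=u has no predecessor
sources: [0:t, 1:q, 7:u]
N(rest) = Σ N(rest − s) over sources s of rest; N(one piece) = 1:
  size 1 → [4]=1  [6]=1  [7]=1
  size 2 → [3,4]=1  [4,6]=2  [4,7]=2  [5,6]=1  [6,7]=2
  size 3 → [1,3,4]=1  [2,5,6]=1  [3,4,6]=3  [3,4,7]=3  [4,5,6]=3  [4,6,7]=6  [5,6,7]=3
  size 4 → [0,2,5,6]=1  [1,3,4,6]=4  [1,3,4,7]=4  [2,4,5,6]=4  [2,5,6,7]=4  [3,4,5,6]=6  [3,4,6,7]=12  [4,5,6,7]=12
  size 5 → [0,2,4,5,6]=5  [0,2,5,6,7]=5  [1,3,4,5,6]=10  [1,3,4,6,7]=20  [2,3,4,5,6]=10  [2,4,5,6,7]=20  [3,4,5,6,7]=30
  size 6 → [0,2,3,4,5,6]=15  [0,2,4,5,6,7]=30  [1,2,3,4,5,6]=20  [1,3,4,5,6,7]=60  [2,3,4,5,6,7]=60
  first=0(t) contributes 140
  first=1(q) contributes 105
  first=7(u) contributes 35
|[w]| = 280

280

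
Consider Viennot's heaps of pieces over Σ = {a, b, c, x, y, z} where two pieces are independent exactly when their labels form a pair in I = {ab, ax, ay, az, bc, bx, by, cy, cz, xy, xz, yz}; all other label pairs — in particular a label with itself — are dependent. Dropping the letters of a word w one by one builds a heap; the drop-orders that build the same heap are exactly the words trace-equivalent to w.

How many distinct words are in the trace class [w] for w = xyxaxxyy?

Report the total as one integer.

#0=x has no predecessor
#1=y has no predecessor
#2=x depends on [0:x]
#3=a has no predecessor
#4=x depends on [2:x]
#5=x depends on [4:x]
#6=y depends on [1:y]
#7=y depends on [6:y]
sources: [0:x, 1:y, 3:a]
N(rest) = Σ N(rest − s) over sources s of rest; N(one piece) = 1:
  size 1 → [3]=1  [5]=1  [7]=1
  size 2 → [3,5]=2  [3,7]=2  [4,5]=1  [5,7]=2  [6,7]=1
  size 3 → [1,6,7]=1  [2,4,5]=1  [3,4,5]=3  [3,5,7]=6  [3,6,7]=3  [4,5,7]=3  [5,6,7]=3
  size 4 → [0,2,4,5]=1  [1,3,6,7]=4  [1,5,6,7]=4  [2,3,4,5]=4  [2,4,5,7]=4  [3,4,5,7]=12  [3,5,6,7]=12  [4,5,6,7]=6
  size 5 → [0,2,3,4,5]=5  [0,2,4,5,7]=5  [1,3,5,6,7]=20  [1,4,5,6,7]=10  [2,3,4,5,7]=20  [2,4,5,6,7]=10  [3,4,5,6,7]=30
  size 6 → [0,2,3,4,5,7]=30  [0,2,4,5,6,7]=15  [1,2,4,5,6,7]=20  [1,3,4,5,6,7]=60  [2,3,4,5,6,7]=60
  first=0(x) contributes 140
  first=1(y) contributes 105
  first=3(a) contributes 35
|[w]| = 280

280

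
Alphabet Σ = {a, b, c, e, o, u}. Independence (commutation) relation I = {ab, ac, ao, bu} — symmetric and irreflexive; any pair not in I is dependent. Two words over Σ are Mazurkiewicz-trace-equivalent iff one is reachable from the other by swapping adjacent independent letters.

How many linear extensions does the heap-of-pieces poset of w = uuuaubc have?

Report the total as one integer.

6

#0=u has no predecessor
#1=u depends on [0:u]
#2=u depends on [1:u]
#3=a depends on [2:u]
#4=u depends on [3:a]
#5=b has no predecessor
#6=c depends on [4:u, 5:b]
sources: [0:u, 5:b]
N(rest) = Σ N(rest − s) over sources s of rest; N(one piece) = 1:
  size 1 → [6]=1
  size 2 → [4,6]=1  [5,6]=1
  size 3 → [3,4,6]=1  [4,5,6]=2
  size 4 → [2,3,4,6]=1  [3,4,5,6]=3
  size 5 → [1,2,3,4,6]=1  [2,3,4,5,6]=4
  first=0(u) contributes 5
  first=5(b) contributes 1
|[w]| = 6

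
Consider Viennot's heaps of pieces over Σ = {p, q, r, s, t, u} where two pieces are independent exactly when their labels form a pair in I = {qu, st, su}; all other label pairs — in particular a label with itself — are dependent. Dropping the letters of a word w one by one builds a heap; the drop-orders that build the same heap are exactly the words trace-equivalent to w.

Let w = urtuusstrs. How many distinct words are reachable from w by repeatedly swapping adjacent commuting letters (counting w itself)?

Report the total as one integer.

#0=u has no predecessor
#1=r depends on [0:u]
#2=t depends on [1:r]
#3=u depends on [2:t]
#4=u depends on [3:u]
#5=s depends on [1:r]
#6=s depends on [5:s]
#7=t depends on [4:u]
#8=r depends on [6:s, 7:t]
#9=s depends on [8:r]
sources: [0:u]
N(rest) = Σ N(rest − s) over sources s of rest; N(one piece) = 1:
  size 1 → [9]=1
  size 2 → [8,9]=1
  size 3 → [6,8,9]=1  [7,8,9]=1
  size 4 → [4,7,8,9]=1  [5,6,8,9]=1  [6,7,8,9]=2
  size 5 → [3,4,7,8,9]=1  [4,6,7,8,9]=3  [5,6,7,8,9]=3
  size 6 → [2,3,4,7,8,9]=1  [3,4,6,7,8,9]=4  [4,5,6,7,8,9]=6
  size 7 → [2,3,4,6,7,8,9]=5  [3,4,5,6,7,8,9]=10
  size 8 → [2,3,4,5,6,7,8,9]=15
  first=0(u) contributes 15

15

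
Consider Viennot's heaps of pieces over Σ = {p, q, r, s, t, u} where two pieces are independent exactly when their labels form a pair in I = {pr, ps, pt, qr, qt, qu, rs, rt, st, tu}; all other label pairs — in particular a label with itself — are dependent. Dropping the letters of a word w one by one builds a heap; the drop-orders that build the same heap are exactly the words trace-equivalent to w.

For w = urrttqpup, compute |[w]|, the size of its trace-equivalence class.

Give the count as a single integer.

324

#0=u has no predecessor
#1=r depends on [0:u]
#2=r depends on [1:r]
#3=t has no predecessor
#4=t depends on [3:t]
#5=q has no predecessor
#6=p depends on [0:u, 5:q]
#7=u depends on [2:r, 6:p]
#8=p depends on [7:u]
sources: [0:u, 3:t, 5:q]
N(rest) = Σ N(rest − s) over sources s of rest; N(one piece) = 1:
  size 1 → [4]=1  [8]=1
  size 2 → [3,4]=1  [4,8]=2  [7,8]=1
  size 3 → [2,7,8]=1  [3,4,8]=3  [4,7,8]=3  [6,7,8]=1
  size 4 → [1,2,7,8]=1  [2,4,7,8]=4  [2,6,7,8]=2  [3,4,7,8]=6  [4,6,7,8]=4  [5,6,7,8]=1
  size 5 → [1,2,4,7,8]=5  [1,2,6,7,8]=3  [2,3,4,7,8]=10  [2,4,6,7,8]=10  [2,5,6,7,8]=3  [3,4,6,7,8]=10  [4,5,6,7,8]=5
  size 6 → [0,1,2,6,7,8]=3  [1,2,3,4,7,8]=15  [1,2,4,6,7,8]=18  [1,2,5,6,7,8]=6  [2,3,4,6,7,8]=30  [2,4,5,6,7,8]=18  [3,4,5,6,7,8]=15
  size 7 → [0,1,2,4,6,7,8]=21  [0,1,2,5,6,7,8]=9  [1,2,3,4,6,7,8]=63  [1,2,4,5,6,7,8]=42  [2,3,4,5,6,7,8]=63
  first=0(u) contributes 168
  first=3(t) contributes 72
  first=5(q) contributes 84
|[w]| = 324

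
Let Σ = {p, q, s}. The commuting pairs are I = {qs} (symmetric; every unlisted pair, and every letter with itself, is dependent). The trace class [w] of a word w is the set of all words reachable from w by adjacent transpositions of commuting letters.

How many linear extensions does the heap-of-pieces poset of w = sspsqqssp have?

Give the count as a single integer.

10

#0=s has no predecessor
#1=s depends on [0:s]
#2=p depends on [1:s]
#3=s depends on [2:p]
#4=q depends on [2:p]
#5=q depends on [4:q]
#6=s depends on [3:s]
#7=s depends on [6:s]
#8=p depends on [5:q, 7:s]
sources: [0:s]
N(rest) = Σ N(rest − s) over sources s of rest; N(one piece) = 1:
  size 1 → [8]=1
  size 2 → [5,8]=1  [7,8]=1
  size 3 → [4,5,8]=1  [5,7,8]=2  [6,7,8]=1
  size 4 → [3,6,7,8]=1  [4,5,7,8]=3  [5,6,7,8]=3
  size 5 → [3,5,6,7,8]=4  [4,5,6,7,8]=6
  size 6 → [3,4,5,6,7,8]=10
  size 7 → [2,3,4,5,6,7,8]=10
  first=0(s) contributes 10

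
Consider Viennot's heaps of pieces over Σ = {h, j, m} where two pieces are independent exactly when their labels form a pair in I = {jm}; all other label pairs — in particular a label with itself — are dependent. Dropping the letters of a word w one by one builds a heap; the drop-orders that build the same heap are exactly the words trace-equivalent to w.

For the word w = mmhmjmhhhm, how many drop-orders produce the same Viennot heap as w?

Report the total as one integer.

3

0(m) covers ∅
1(m) covers 0:m
2(h) covers 1:m
3(m) covers 2:h
4(j) covers 2:h
5(m) covers 3:m
6(h) covers 4:j, 5:m
7(h) covers 6:h
8(h) covers 7:h
9(m) covers 8:h
floor of heap: 0:m
completions by unplaced set U, small U first (add the entries for U minus each lowest piece of U):
  |U|=1: {9}:1
  |U|=2: {8,9}:1
  |U|=3: {7,8,9}:1
  |U|=4: {6,7,8,9}:1
  |U|=5: {4,6,7,8,9}:1  {5,6,7,8,9}:1
  |U|=6: {3,5,6,7,8,9}:1  {4,5,6,7,8,9}:2
  |U|=7: {3,4,5,6,7,8,9}:3
  |U|=8: {2,3,4,5,6,7,8,9}:3
  start at 0(m): 3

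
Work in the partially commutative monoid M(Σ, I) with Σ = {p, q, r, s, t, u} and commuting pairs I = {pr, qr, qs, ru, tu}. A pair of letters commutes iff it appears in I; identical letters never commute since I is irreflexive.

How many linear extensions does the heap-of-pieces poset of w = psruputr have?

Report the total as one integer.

piece 0:p — minimal
piece 1:s rests on {0:p}
piece 2:r rests on {1:s}
piece 3:u rests on {1:s}
piece 4:p rests on {3:u}
piece 5:u rests on {4:p}
piece 6:t rests on {2:r, 4:p}
piece 7:r rests on {6:t}
minimal pieces: {0:p}
ways to finish when only these pieces remain (= sum over removing one remaining piece with nothing left below it):
  1 left: {5}→1  {7}→1
  2 left: {5,7}→2  {6,7}→1
  3 left: {2,6,7}→1  {5,6,7}→3
  4 left: {2,5,6,7}→4  {4,5,6,7}→3
  5 left: {2,4,5,6,7}→7  {3,4,5,6,7}→3
  6 left: {2,3,4,5,6,7}→10
  placing 0:p first → 10 extensions

10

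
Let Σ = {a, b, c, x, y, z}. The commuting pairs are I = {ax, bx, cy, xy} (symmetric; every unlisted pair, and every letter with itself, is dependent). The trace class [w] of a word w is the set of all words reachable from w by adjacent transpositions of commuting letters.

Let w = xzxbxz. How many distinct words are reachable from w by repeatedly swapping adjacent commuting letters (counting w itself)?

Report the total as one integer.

drop 0:x onto floor
drop 1:z onto {0:x}
drop 2:x onto {1:z}
drop 3:b onto {1:z}
drop 4:x onto {2:x}
drop 5:z onto {3:b, 4:x}
ground layer = {0:x}
drop-orders for the pieces not yet dropped (sum over which currently-grounded one goes next):
  1 to go: {5} 1
  2 to go: {3,5} 1  {4,5} 1
  3 to go: {2,4,5} 1  {3,4,5} 2
  4 to go: {2,3,4,5} 3
  if 0:x drops first: 3 orders

3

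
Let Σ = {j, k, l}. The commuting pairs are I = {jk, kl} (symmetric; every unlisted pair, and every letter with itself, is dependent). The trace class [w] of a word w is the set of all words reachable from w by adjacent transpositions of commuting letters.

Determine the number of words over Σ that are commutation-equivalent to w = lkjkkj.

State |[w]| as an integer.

20

piece 0:l — minimal
piece 1:k — minimal
piece 2:j rests on {0:l}
piece 3:k rests on {1:k}
piece 4:k rests on {3:k}
piece 5:j rests on {2:j}
minimal pieces: {0:l, 1:k}
ways to finish when only these pieces remain (= sum over removing one remaining piece with nothing left below it):
  1 left: {4}→1  {5}→1
  2 left: {2,5}→1  {3,4}→1  {4,5}→2
  3 left: {0,2,5}→1  {1,3,4}→1  {2,4,5}→3  {3,4,5}→3
  4 left: {0,2,4,5}→4  {1,3,4,5}→4  {2,3,4,5}→6
  placing 0:l first → 10 extensions
  placing 1:k first → 10 extensions
total linear extensions = 20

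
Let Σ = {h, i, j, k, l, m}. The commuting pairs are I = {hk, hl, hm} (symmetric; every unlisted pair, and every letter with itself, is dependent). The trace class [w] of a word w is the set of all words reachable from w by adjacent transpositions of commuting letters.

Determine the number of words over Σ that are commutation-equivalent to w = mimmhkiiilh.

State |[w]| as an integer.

0(m) covers ∅
1(i) covers 0:m
2(m) covers 1:i
3(m) covers 2:m
4(h) covers 1:i
5(k) covers 3:m
6(i) covers 4:h, 5:k
7(i) covers 6:i
8(i) covers 7:i
9(l) covers 8:i
10(h) covers 8:i
floor of heap: 0:m
completions by unplaced set U, small U first (add the entries for U minus each lowest piece of U):
  |U|=1: {9}:1  {10}:1
  |U|=2: {9,10}:2
  |U|=3: {8,9,10}:2
  |U|=4: {7,8,9,10}:2
  |U|=5: {6,7,8,9,10}:2
  |U|=6: {4,6,7,8,9,10}:2  {5,6,7,8,9,10}:2
  |U|=7: {3,5,6,7,8,9,10}:2  {4,5,6,7,8,9,10}:4
  |U|=8: {2,3,5,6,7,8,9,10}:2  {3,4,5,6,7,8,9,10}:6
  |U|=9: {2,3,4,5,6,7,8,9,10}:8
  start at 0(m): 8

8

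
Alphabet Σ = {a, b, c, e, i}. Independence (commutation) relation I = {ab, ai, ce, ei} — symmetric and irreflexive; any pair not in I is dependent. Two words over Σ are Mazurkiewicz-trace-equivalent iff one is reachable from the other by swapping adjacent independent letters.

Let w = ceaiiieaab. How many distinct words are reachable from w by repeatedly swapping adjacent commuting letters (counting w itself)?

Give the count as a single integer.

176

piece 0:c — minimal
piece 1:e — minimal
piece 2:a rests on {0:c, 1:e}
piece 3:i rests on {0:c}
piece 4:i rests on {3:i}
piece 5:i rests on {4:i}
piece 6:e rests on {2:a}
piece 7:a rests on {6:e}
piece 8:a rests on {7:a}
piece 9:b rests on {5:i, 6:e}
minimal pieces: {0:c, 1:e}
ways to finish when only these pieces remain (= sum over removing one remaining piece with nothing left below it):
  1 left: {8}→1  {9}→1
  2 left: {5,9}→1  {7,8}→1  {8,9}→2
  3 left: {4,5,9}→1  {5,8,9}→3  {7,8,9}→3
  4 left: {3,4,5,9}→1  {4,5,8,9}→4  {5,7,8,9}→6  {6,7,8,9}→3
  5 left: {2,6,7,8,9}→3  {3,4,5,8,9}→5  {4,5,7,8,9}→10  {5,6,7,8,9}→9
  6 left: {1,2,6,7,8,9}→3  {2,5,6,7,8,9}→12  {3,4,5,7,8,9}→15  {4,5,6,7,8,9}→19
  7 left: {1,2,5,6,7,8,9}→15  {2,4,5,6,7,8,9}→31  {3,4,5,6,7,8,9}→34
  8 left: {1,2,4,5,6,7,8,9}→46  {2,3,4,5,6,7,8,9}→65
  placing 0:c first → 111 extensions
  placing 1:e first → 65 extensions
total linear extensions = 176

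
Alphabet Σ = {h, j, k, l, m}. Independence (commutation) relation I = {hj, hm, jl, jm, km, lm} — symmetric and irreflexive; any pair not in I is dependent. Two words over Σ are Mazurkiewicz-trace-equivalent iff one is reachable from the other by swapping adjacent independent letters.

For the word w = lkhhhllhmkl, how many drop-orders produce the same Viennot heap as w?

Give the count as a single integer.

11

#0=l has no predecessor
#1=k depends on [0:l]
#2=h depends on [1:k]
#3=h depends on [2:h]
#4=h depends on [3:h]
#5=l depends on [4:h]
#6=l depends on [5:l]
#7=h depends on [6:l]
#8=m has no predecessor
#9=k depends on [7:h]
#10=l depends on [9:k]
sources: [0:l, 8:m]
N(rest) = Σ N(rest − s) over sources s of rest; N(one piece) = 1:
  size 1 → [8]=1  [10]=1
  size 2 → [8,10]=2  [9,10]=1
  size 3 → [7,9,10]=1  [8,9,10]=3
  size 4 → [6,7,9,10]=1  [7,8,9,10]=4
  size 5 → [5,6,7,9,10]=1  [6,7,8,9,10]=5
  size 6 → [4,5,6,7,9,10]=1  [5,6,7,8,9,10]=6
  size 7 → [3,4,5,6,7,9,10]=1  [4,5,6,7,8,9,10]=7
  size 8 → [2,3,4,5,6,7,9,10]=1  [3,4,5,6,7,8,9,10]=8
  size 9 → [1,2,3,4,5,6,7,9,10]=1  [2,3,4,5,6,7,8,9,10]=9
  first=0(l) contributes 10
  first=8(m) contributes 1
|[w]| = 11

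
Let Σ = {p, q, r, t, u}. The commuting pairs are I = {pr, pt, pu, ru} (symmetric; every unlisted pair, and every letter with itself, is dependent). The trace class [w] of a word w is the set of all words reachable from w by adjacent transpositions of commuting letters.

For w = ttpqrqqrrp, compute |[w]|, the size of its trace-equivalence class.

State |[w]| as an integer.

drop 0:t onto floor
drop 1:t onto {0:t}
drop 2:p onto floor
drop 3:q onto {1:t, 2:p}
drop 4:r onto {3:q}
drop 5:q onto {4:r}
drop 6:q onto {5:q}
drop 7:r onto {6:q}
drop 8:r onto {7:r}
drop 9:p onto {6:q}
ground layer = {0:t, 2:p}
drop-orders for the pieces not yet dropped (sum over which currently-grounded one goes next):
  1 to go: {8} 1  {9} 1
  2 to go: {7,8} 1  {8,9} 2
  3 to go: {7,8,9} 3
  4 to go: {6,7,8,9} 3
  5 to go: {5,6,7,8,9} 3
  6 to go: {4,5,6,7,8,9} 3
  7 to go: {3,4,5,6,7,8,9} 3
  8 to go: {1,3,4,5,6,7,8,9} 3  {2,3,4,5,6,7,8,9} 3
  if 0:t drops first: 6 orders
  if 2:p drops first: 3 orders
heap linearizations: 9

9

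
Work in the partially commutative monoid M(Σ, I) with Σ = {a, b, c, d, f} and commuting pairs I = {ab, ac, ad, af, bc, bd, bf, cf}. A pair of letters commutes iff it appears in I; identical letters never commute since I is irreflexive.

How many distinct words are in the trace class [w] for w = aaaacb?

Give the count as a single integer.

30

0(a) covers ∅
1(a) covers 0:a
2(a) covers 1:a
3(a) covers 2:a
4(c) covers ∅
5(b) covers ∅
floor of heap: 0:a, 4:c, 5:b
completions by unplaced set U, small U first (add the entries for U minus each lowest piece of U):
  |U|=1: {3}:1  {4}:1  {5}:1
  |U|=2: {2,3}:1  {3,4}:2  {3,5}:2  {4,5}:2
  |U|=3: {1,2,3}:1  {2,3,4}:3  {2,3,5}:3  {3,4,5}:6
  |U|=4: {0,1,2,3}:1  {1,2,3,4}:4  {1,2,3,5}:4  {2,3,4,5}:12
  start at 0(a): 20
  start at 4(c): 5
  start at 5(b): 5
sum over floor = 30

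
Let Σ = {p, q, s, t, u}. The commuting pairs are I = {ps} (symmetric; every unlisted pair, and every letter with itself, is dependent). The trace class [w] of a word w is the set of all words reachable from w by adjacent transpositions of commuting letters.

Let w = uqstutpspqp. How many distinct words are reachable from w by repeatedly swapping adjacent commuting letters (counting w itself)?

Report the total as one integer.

piece 0:u — minimal
piece 1:q rests on {0:u}
piece 2:s rests on {1:q}
piece 3:t rests on {2:s}
piece 4:u rests on {3:t}
piece 5:t rests on {4:u}
piece 6:p rests on {5:t}
piece 7:s rests on {5:t}
piece 8:p rests on {6:p}
piece 9:q rests on {7:s, 8:p}
piece 10:p rests on {9:q}
minimal pieces: {0:u}
ways to finish when only these pieces remain (= sum over removing one remaining piece with nothing left below it):
  1 left: {10}→1
  2 left: {9,10}→1
  3 left: {7,9,10}→1  {8,9,10}→1
  4 left: {6,8,9,10}→1  {7,8,9,10}→2
  5 left: {6,7,8,9,10}→3
  6 left: {5,6,7,8,9,10}→3
  7 left: {4,5,6,7,8,9,10}→3
  8 left: {3,4,5,6,7,8,9,10}→3
  9 left: {2,3,4,5,6,7,8,9,10}→3
  placing 0:u first → 3 extensions

3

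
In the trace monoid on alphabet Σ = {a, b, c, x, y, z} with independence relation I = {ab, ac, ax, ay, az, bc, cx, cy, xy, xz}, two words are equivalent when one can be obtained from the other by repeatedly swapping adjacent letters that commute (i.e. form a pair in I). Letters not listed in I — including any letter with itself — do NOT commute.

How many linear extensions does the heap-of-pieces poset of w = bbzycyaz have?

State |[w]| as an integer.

0(b) covers ∅
1(b) covers 0:b
2(z) covers 1:b
3(y) covers 2:z
4(c) covers 2:z
5(y) covers 3:y
6(a) covers ∅
7(z) covers 4:c, 5:y
floor of heap: 0:b, 6:a
completions by unplaced set U, small U first (add the entries for U minus each lowest piece of U):
  |U|=1: {6}:1  {7}:1
  |U|=2: {4,7}:1  {5,7}:1  {6,7}:2
  |U|=3: {3,5,7}:1  {4,5,7}:2  {4,6,7}:3  {5,6,7}:3
  |U|=4: {3,4,5,7}:3  {3,5,6,7}:4  {4,5,6,7}:8
  |U|=5: {2,3,4,5,7}:3  {3,4,5,6,7}:15
  |U|=6: {1,2,3,4,5,7}:3  {2,3,4,5,6,7}:18
  start at 0(b): 21
  start at 6(a): 3
sum over floor = 24

24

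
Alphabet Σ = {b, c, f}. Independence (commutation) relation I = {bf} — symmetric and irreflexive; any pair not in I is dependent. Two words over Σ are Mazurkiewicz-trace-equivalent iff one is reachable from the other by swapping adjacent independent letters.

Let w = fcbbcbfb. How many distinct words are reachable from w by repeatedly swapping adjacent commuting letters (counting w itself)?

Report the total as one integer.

#0=f has no predecessor
#1=c depends on [0:f]
#2=b depends on [1:c]
#3=b depends on [2:b]
#4=c depends on [3:b]
#5=b depends on [4:c]
#6=f depends on [4:c]
#7=b depends on [5:b]
sources: [0:f]
N(rest) = Σ N(rest − s) over sources s of rest; N(one piece) = 1:
  size 1 → [6]=1  [7]=1
  size 2 → [5,7]=1  [6,7]=2
  size 3 → [5,6,7]=3
  size 4 → [4,5,6,7]=3
  size 5 → [3,4,5,6,7]=3
  size 6 → [2,3,4,5,6,7]=3
  first=0(f) contributes 3

3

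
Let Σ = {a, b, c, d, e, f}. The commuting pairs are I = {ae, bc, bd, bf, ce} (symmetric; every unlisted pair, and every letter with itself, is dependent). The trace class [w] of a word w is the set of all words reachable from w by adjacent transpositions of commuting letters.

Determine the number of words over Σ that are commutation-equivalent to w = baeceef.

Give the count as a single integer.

#0=b has no predecessor
#1=a depends on [0:b]
#2=e depends on [0:b]
#3=c depends on [1:a]
#4=e depends on [2:e]
#5=e depends on [4:e]
#6=f depends on [3:c, 5:e]
sources: [0:b]
N(rest) = Σ N(rest − s) over sources s of rest; N(one piece) = 1:
  size 1 → [6]=1
  size 2 → [3,6]=1  [5,6]=1
  size 3 → [1,3,6]=1  [3,5,6]=2  [4,5,6]=1
  size 4 → [1,3,5,6]=3  [2,4,5,6]=1  [3,4,5,6]=3
  size 5 → [1,3,4,5,6]=6  [2,3,4,5,6]=4
  first=0(b) contributes 10

10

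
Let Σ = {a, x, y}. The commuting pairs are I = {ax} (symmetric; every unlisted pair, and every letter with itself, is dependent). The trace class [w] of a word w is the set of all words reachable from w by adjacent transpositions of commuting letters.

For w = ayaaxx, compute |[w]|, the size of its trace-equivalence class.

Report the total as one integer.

piece 0:a — minimal
piece 1:y rests on {0:a}
piece 2:a rests on {1:y}
piece 3:a rests on {2:a}
piece 4:x rests on {1:y}
piece 5:x rests on {4:x}
minimal pieces: {0:a}
ways to finish when only these pieces remain (= sum over removing one remaining piece with nothing left below it):
  1 left: {3}→1  {5}→1
  2 left: {2,3}→1  {3,5}→2  {4,5}→1
  3 left: {2,3,5}→3  {3,4,5}→3
  4 left: {2,3,4,5}→6
  placing 0:a first → 6 extensions

6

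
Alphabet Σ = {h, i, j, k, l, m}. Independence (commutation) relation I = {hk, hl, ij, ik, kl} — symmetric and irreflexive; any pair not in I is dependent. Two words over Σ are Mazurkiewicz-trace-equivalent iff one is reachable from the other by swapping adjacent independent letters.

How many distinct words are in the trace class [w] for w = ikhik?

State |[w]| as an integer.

piece 0:i — minimal
piece 1:k — minimal
piece 2:h rests on {0:i}
piece 3:i rests on {2:h}
piece 4:k rests on {1:k}
minimal pieces: {0:i, 1:k}
ways to finish when only these pieces remain (= sum over removing one remaining piece with nothing left below it):
  1 left: {3}→1  {4}→1
  2 left: {1,4}→1  {2,3}→1  {3,4}→2
  3 left: {0,2,3}→1  {1,3,4}→3  {2,3,4}→3
  placing 0:i first → 6 extensions
  placing 1:k first → 4 extensions
total linear extensions = 10

10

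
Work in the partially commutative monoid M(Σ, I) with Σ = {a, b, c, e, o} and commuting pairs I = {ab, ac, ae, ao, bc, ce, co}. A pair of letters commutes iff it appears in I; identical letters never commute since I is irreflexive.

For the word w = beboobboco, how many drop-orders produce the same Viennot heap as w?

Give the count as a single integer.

10

drop 0:b onto floor
drop 1:e onto {0:b}
drop 2:b onto {1:e}
drop 3:o onto {2:b}
drop 4:o onto {3:o}
drop 5:b onto {4:o}
drop 6:b onto {5:b}
drop 7:o onto {6:b}
drop 8:c onto floor
drop 9:o onto {7:o}
ground layer = {0:b, 8:c}
drop-orders for the pieces not yet dropped (sum over which currently-grounded one goes next):
  1 to go: {8} 1  {9} 1
  2 to go: {7,9} 1  {8,9} 2
  3 to go: {6,7,9} 1  {7,8,9} 3
  4 to go: {5,6,7,9} 1  {6,7,8,9} 4
  5 to go: {4,5,6,7,9} 1  {5,6,7,8,9} 5
  6 to go: {3,4,5,6,7,9} 1  {4,5,6,7,8,9} 6
  7 to go: {2,3,4,5,6,7,9} 1  {3,4,5,6,7,8,9} 7
  8 to go: {1,2,3,4,5,6,7,9} 1  {2,3,4,5,6,7,8,9} 8
  if 0:b drops first: 9 orders
  if 8:c drops first: 1 orders
heap linearizations: 10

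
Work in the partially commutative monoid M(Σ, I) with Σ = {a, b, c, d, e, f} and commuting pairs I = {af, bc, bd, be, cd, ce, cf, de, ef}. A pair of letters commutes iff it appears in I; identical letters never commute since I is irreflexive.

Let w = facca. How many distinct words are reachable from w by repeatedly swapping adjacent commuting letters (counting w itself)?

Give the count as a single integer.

5

0(f) covers ∅
1(a) covers ∅
2(c) covers 1:a
3(c) covers 2:c
4(a) covers 3:c
floor of heap: 0:f, 1:a
completions by unplaced set U, small U first (add the entries for U minus each lowest piece of U):
  |U|=1: {0}:1  {4}:1
  |U|=2: {0,4}:2  {3,4}:1
  |U|=3: {0,3,4}:3  {2,3,4}:1
  start at 0(f): 1
  start at 1(a): 4
sum over floor = 5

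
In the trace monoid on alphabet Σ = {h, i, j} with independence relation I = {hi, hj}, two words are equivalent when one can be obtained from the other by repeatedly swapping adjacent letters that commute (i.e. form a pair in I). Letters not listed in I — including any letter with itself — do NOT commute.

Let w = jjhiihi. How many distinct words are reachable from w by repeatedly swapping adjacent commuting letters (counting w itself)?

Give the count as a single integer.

21

piece 0:j — minimal
piece 1:j rests on {0:j}
piece 2:h — minimal
piece 3:i rests on {1:j}
piece 4:i rests on {3:i}
piece 5:h rests on {2:h}
piece 6:i rests on {4:i}
minimal pieces: {0:j, 2:h}
ways to finish when only these pieces remain (= sum over removing one remaining piece with nothing left below it):
  1 left: {5}→1  {6}→1
  2 left: {2,5}→1  {4,6}→1  {5,6}→2
  3 left: {2,5,6}→3  {3,4,6}→1  {4,5,6}→3
  4 left: {1,3,4,6}→1  {2,4,5,6}→6  {3,4,5,6}→4
  5 left: {0,1,3,4,6}→1  {1,3,4,5,6}→5  {2,3,4,5,6}→10
  placing 0:j first → 15 extensions
  placing 2:h first → 6 extensions
total linear extensions = 21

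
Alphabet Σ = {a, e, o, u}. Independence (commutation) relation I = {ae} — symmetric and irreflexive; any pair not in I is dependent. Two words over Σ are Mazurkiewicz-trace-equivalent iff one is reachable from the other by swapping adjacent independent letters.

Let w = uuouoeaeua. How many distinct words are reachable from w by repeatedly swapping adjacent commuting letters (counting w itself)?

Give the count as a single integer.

0(u) covers ∅
1(u) covers 0:u
2(o) covers 1:u
3(u) covers 2:o
4(o) covers 3:u
5(e) covers 4:o
6(a) covers 4:o
7(e) covers 5:e
8(u) covers 6:a, 7:e
9(a) covers 8:u
floor of heap: 0:u
completions by unplaced set U, small U first (add the entries for U minus each lowest piece of U):
  |U|=1: {9}:1
  |U|=2: {8,9}:1
  |U|=3: {6,8,9}:1  {7,8,9}:1
  |U|=4: {5,7,8,9}:1  {6,7,8,9}:2
  |U|=5: {5,6,7,8,9}:3
  |U|=6: {4,5,6,7,8,9}:3
  |U|=7: {3,4,5,6,7,8,9}:3
  |U|=8: {2,3,4,5,6,7,8,9}:3
  start at 0(u): 3

3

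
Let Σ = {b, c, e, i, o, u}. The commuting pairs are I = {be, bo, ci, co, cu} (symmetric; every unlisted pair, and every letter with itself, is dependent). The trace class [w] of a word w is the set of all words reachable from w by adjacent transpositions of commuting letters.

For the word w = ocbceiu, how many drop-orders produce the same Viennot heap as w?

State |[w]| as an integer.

0(o) covers ∅
1(c) covers ∅
2(b) covers 1:c
3(c) covers 2:b
4(e) covers 0:o, 3:c
5(i) covers 4:e
6(u) covers 5:i
floor of heap: 0:o, 1:c
completions by unplaced set U, small U first (add the entries for U minus each lowest piece of U):
  |U|=1: {6}:1
  |U|=2: {5,6}:1
  |U|=3: {4,5,6}:1
  |U|=4: {0,4,5,6}:1  {3,4,5,6}:1
  |U|=5: {0,3,4,5,6}:2  {2,3,4,5,6}:1
  start at 0(o): 1
  start at 1(c): 3
sum over floor = 4

4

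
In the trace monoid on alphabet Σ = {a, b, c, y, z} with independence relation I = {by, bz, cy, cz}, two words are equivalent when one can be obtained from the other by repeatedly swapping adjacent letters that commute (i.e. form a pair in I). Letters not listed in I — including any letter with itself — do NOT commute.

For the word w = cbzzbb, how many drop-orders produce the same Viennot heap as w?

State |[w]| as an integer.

15

#0=c has no predecessor
#1=b depends on [0:c]
#2=z has no predecessor
#3=z depends on [2:z]
#4=b depends on [1:b]
#5=b depends on [4:b]
sources: [0:c, 2:z]
N(rest) = Σ N(rest − s) over sources s of rest; N(one piece) = 1:
  size 1 → [3]=1  [5]=1
  size 2 → [2,3]=1  [3,5]=2  [4,5]=1
  size 3 → [1,4,5]=1  [2,3,5]=3  [3,4,5]=3
  size 4 → [0,1,4,5]=1  [1,3,4,5]=4  [2,3,4,5]=6
  first=0(c) contributes 10
  first=2(z) contributes 5
|[w]| = 15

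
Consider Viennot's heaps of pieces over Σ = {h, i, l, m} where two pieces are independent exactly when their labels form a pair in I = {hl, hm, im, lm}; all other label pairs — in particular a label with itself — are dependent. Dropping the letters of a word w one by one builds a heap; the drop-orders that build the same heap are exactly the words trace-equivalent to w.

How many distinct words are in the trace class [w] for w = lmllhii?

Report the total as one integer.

28

#0=l has no predecessor
#1=m has no predecessor
#2=l depends on [0:l]
#3=l depends on [2:l]
#4=h has no predecessor
#5=i depends on [3:l, 4:h]
#6=i depends on [5:i]
sources: [0:l, 1:m, 4:h]
N(rest) = Σ N(rest − s) over sources s of rest; N(one piece) = 1:
  size 1 → [1]=1  [6]=1
  size 2 → [1,6]=2  [5,6]=1
  size 3 → [1,5,6]=3  [3,5,6]=1  [4,5,6]=1
  size 4 → [1,3,5,6]=4  [1,4,5,6]=4  [2,3,5,6]=1  [3,4,5,6]=2
  size 5 → [0,2,3,5,6]=1  [1,2,3,5,6]=5  [1,3,4,5,6]=10  [2,3,4,5,6]=3
  first=0(l) contributes 18
  first=1(m) contributes 4
  first=4(h) contributes 6
|[w]| = 28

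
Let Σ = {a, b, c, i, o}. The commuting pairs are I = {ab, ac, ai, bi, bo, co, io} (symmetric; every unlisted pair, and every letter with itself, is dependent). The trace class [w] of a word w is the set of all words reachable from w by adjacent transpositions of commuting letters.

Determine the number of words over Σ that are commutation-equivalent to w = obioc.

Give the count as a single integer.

20

piece 0:o — minimal
piece 1:b — minimal
piece 2:i — minimal
piece 3:o rests on {0:o}
piece 4:c rests on {1:b, 2:i}
minimal pieces: {0:o, 1:b, 2:i}
ways to finish when only these pieces remain (= sum over removing one remaining piece with nothing left below it):
  1 left: {3}→1  {4}→1
  2 left: {0,3}→1  {1,4}→1  {2,4}→1  {3,4}→2
  3 left: {0,3,4}→3  {1,2,4}→2  {1,3,4}→3  {2,3,4}→3
  placing 0:o first → 8 extensions
  placing 1:b first → 6 extensions
  placing 2:i first → 6 extensions
total linear extensions = 20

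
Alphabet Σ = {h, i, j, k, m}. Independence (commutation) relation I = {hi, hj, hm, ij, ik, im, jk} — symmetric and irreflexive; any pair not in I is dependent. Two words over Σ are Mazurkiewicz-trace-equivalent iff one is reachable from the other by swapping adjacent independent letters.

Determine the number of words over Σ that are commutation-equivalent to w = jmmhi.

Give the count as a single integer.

20

drop 0:j onto floor
drop 1:m onto {0:j}
drop 2:m onto {1:m}
drop 3:h onto floor
drop 4:i onto floor
ground layer = {0:j, 3:h, 4:i}
drop-orders for the pieces not yet dropped (sum over which currently-grounded one goes next):
  1 to go: {2} 1  {3} 1  {4} 1
  2 to go: {1,2} 1  {2,3} 2  {2,4} 2  {3,4} 2
  3 to go: {0,1,2} 1  {1,2,3} 3  {1,2,4} 3  {2,3,4} 6
  if 0:j drops first: 12 orders
  if 3:h drops first: 4 orders
  if 4:i drops first: 4 orders
heap linearizations: 20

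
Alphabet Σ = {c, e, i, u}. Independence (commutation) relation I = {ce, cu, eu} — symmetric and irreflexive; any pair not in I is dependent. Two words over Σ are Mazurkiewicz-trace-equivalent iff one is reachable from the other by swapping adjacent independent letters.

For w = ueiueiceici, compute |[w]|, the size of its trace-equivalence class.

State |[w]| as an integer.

#0=u has no predecessor
#1=e has no predecessor
#2=i depends on [0:u, 1:e]
#3=u depends on [2:i]
#4=e depends on [2:i]
#5=i depends on [3:u, 4:e]
#6=c depends on [5:i]
#7=e depends on [5:i]
#8=i depends on [6:c, 7:e]
#9=c depends on [8:i]
#10=i depends on [9:c]
sources: [0:u, 1:e]
N(rest) = Σ N(rest − s) over sources s of rest; N(one piece) = 1:
  size 1 → [10]=1
  size 2 → [9,10]=1
  size 3 → [8,9,10]=1
  size 4 → [6,8,9,10]=1  [7,8,9,10]=1
  size 5 → [6,7,8,9,10]=2
  size 6 → [5,6,7,8,9,10]=2
  size 7 → [3,5,6,7,8,9,10]=2  [4,5,6,7,8,9,10]=2
  size 8 → [3,4,5,6,7,8,9,10]=4
  size 9 → [2,3,4,5,6,7,8,9,10]=4
  first=0(u) contributes 4
  first=1(e) contributes 4
|[w]| = 8

8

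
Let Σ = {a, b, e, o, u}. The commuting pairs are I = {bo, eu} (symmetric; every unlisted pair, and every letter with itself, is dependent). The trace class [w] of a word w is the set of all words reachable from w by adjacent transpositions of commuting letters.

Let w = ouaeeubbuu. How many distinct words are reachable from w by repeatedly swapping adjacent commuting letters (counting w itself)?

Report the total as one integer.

#0=o has no predecessor
#1=u depends on [0:o]
#2=a depends on [1:u]
#3=e depends on [2:a]
#4=e depends on [3:e]
#5=u depends on [2:a]
#6=b depends on [4:e, 5:u]
#7=b depends on [6:b]
#8=u depends on [7:b]
#9=u depends on [8:u]
sources: [0:o]
N(rest) = Σ N(rest − s) over sources s of rest; N(one piece) = 1:
  size 1 → [9]=1
  size 2 → [8,9]=1
  size 3 → [7,8,9]=1
  size 4 → [6,7,8,9]=1
  size 5 → [4,6,7,8,9]=1  [5,6,7,8,9]=1
  size 6 → [3,4,6,7,8,9]=1  [4,5,6,7,8,9]=2
  size 7 → [3,4,5,6,7,8,9]=3
  size 8 → [2,3,4,5,6,7,8,9]=3
  first=0(o) contributes 3

3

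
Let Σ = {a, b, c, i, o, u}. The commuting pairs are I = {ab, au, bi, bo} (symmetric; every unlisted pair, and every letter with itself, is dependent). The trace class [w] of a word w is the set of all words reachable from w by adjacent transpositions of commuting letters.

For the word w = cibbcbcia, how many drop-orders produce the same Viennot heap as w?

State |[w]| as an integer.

drop 0:c onto floor
drop 1:i onto {0:c}
drop 2:b onto {0:c}
drop 3:b onto {2:b}
drop 4:c onto {1:i, 3:b}
drop 5:b onto {4:c}
drop 6:c onto {5:b}
drop 7:i onto {6:c}
drop 8:a onto {7:i}
ground layer = {0:c}
drop-orders for the pieces not yet dropped (sum over which currently-grounded one goes next):
  1 to go: {8} 1
  2 to go: {7,8} 1
  3 to go: {6,7,8} 1
  4 to go: {5,6,7,8} 1
  5 to go: {4,5,6,7,8} 1
  6 to go: {1,4,5,6,7,8} 1  {3,4,5,6,7,8} 1
  7 to go: {1,3,4,5,6,7,8} 2  {2,3,4,5,6,7,8} 1
  if 0:c drops first: 3 orders

3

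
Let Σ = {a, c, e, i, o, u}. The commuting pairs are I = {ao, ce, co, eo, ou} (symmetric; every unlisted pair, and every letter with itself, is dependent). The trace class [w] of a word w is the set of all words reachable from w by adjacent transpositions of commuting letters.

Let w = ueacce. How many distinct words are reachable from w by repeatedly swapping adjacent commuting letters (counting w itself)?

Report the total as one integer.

0(u) covers ∅
1(e) covers 0:u
2(a) covers 1:e
3(c) covers 2:a
4(c) covers 3:c
5(e) covers 2:a
floor of heap: 0:u
completions by unplaced set U, small U first (add the entries for U minus each lowest piece of U):
  |U|=1: {4}:1  {5}:1
  |U|=2: {3,4}:1  {4,5}:2
  |U|=3: {3,4,5}:3
  |U|=4: {2,3,4,5}:3
  start at 0(u): 3

3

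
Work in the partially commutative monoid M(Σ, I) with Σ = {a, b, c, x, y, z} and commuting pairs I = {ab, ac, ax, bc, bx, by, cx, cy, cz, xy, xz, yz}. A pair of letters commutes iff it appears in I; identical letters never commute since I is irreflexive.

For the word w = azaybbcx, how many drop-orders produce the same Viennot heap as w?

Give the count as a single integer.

336

0(a) covers ∅
1(z) covers 0:a
2(a) covers 1:z
3(y) covers 2:a
4(b) covers 1:z
5(b) covers 4:b
6(c) covers ∅
7(x) covers ∅
floor of heap: 0:a, 6:c, 7:x
completions by unplaced set U, small U first (add the entries for U minus each lowest piece of U):
  |U|=1: {3}:1  {5}:1  {6}:1  {7}:1
  |U|=2: {2,3}:1  {3,5}:2  {3,6}:2  {3,7}:2  {4,5}:1  {5,6}:2  {5,7}:2  {6,7}:2
  |U|=3: {2,3,5}:3  {2,3,6}:3  {2,3,7}:3  {3,4,5}:3  {3,5,6}:6  {3,5,7}:6  {3,6,7}:6  {4,5,6}:3  {4,5,7}:3  {5,6,7}:6
  |U|=4: {2,3,4,5}:6  {2,3,5,6}:12  {2,3,5,7}:12  {2,3,6,7}:12  {3,4,5,6}:12  {3,4,5,7}:12  {3,5,6,7}:24  {4,5,6,7}:12
  |U|=5: {1,2,3,4,5}:6  {2,3,4,5,6}:30  {2,3,4,5,7}:30  {2,3,5,6,7}:60  {3,4,5,6,7}:60
  |U|=6: {0,1,2,3,4,5}:6  {1,2,3,4,5,6}:36  {1,2,3,4,5,7}:36  {2,3,4,5,6,7}:180
  start at 0(a): 252
  start at 6(c): 42
  start at 7(x): 42
sum over floor = 336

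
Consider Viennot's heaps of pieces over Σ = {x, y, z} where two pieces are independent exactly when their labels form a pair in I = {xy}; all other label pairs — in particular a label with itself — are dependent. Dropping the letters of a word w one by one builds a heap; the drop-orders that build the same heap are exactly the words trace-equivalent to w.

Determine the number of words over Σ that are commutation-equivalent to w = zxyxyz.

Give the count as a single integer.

6

0(z) covers ∅
1(x) covers 0:z
2(y) covers 0:z
3(x) covers 1:x
4(y) covers 2:y
5(z) covers 3:x, 4:y
floor of heap: 0:z
completions by unplaced set U, small U first (add the entries for U minus each lowest piece of U):
  |U|=1: {5}:1
  |U|=2: {3,5}:1  {4,5}:1
  |U|=3: {1,3,5}:1  {2,4,5}:1  {3,4,5}:2
  |U|=4: {1,3,4,5}:3  {2,3,4,5}:3
  start at 0(z): 6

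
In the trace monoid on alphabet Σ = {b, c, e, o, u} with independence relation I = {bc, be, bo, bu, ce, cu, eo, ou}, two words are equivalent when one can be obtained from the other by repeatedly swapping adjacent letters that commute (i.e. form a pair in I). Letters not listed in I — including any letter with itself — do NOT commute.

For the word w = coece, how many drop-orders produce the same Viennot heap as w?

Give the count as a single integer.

piece 0:c — minimal
piece 1:o rests on {0:c}
piece 2:e — minimal
piece 3:c rests on {1:o}
piece 4:e rests on {2:e}
minimal pieces: {0:c, 2:e}
ways to finish when only these pieces remain (= sum over removing one remaining piece with nothing left below it):
  1 left: {3}→1  {4}→1
  2 left: {1,3}→1  {2,4}→1  {3,4}→2
  3 left: {0,1,3}→1  {1,3,4}→3  {2,3,4}→3
  placing 0:c first → 6 extensions
  placing 2:e first → 4 extensions
total linear extensions = 10

10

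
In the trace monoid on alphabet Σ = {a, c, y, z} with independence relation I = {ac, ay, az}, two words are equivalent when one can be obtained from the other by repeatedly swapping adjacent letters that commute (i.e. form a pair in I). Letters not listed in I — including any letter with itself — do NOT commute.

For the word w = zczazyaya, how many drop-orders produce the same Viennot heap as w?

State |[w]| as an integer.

drop 0:z onto floor
drop 1:c onto {0:z}
drop 2:z onto {1:c}
drop 3:a onto floor
drop 4:z onto {2:z}
drop 5:y onto {4:z}
drop 6:a onto {3:a}
drop 7:y onto {5:y}
drop 8:a onto {6:a}
ground layer = {0:z, 3:a}
drop-orders for the pieces not yet dropped (sum over which currently-grounded one goes next):
  1 to go: {7} 1  {8} 1
  2 to go: {5,7} 1  {6,8} 1  {7,8} 2
  3 to go: {3,6,8} 1  {4,5,7} 1  {5,7,8} 3  {6,7,8} 3
  4 to go: {2,4,5,7} 1  {3,6,7,8} 4  {4,5,7,8} 4  {5,6,7,8} 6
  5 to go: {1,2,4,5,7} 1  {2,4,5,7,8} 5  {3,5,6,7,8} 10  {4,5,6,7,8} 10
  6 to go: {0,1,2,4,5,7} 1  {1,2,4,5,7,8} 6  {2,4,5,6,7,8} 15  {3,4,5,6,7,8} 20
  7 to go: {0,1,2,4,5,7,8} 7  {1,2,4,5,6,7,8} 21  {2,3,4,5,6,7,8} 35
  if 0:z drops first: 56 orders
  if 3:a drops first: 28 orders
heap linearizations: 84

84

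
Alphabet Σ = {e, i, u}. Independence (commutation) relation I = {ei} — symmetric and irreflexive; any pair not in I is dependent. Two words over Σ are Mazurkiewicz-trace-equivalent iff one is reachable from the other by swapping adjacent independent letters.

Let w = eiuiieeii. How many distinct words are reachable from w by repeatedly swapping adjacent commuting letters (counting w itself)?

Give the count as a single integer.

0(e) covers ∅
1(i) covers ∅
2(u) covers 0:e, 1:i
3(i) covers 2:u
4(i) covers 3:i
5(e) covers 2:u
6(e) covers 5:e
7(i) covers 4:i
8(i) covers 7:i
floor of heap: 0:e, 1:i
completions by unplaced set U, small U first (add the entries for U minus each lowest piece of U):
  |U|=1: {6}:1  {8}:1
  |U|=2: {5,6}:1  {6,8}:2  {7,8}:1
  |U|=3: {4,7,8}:1  {5,6,8}:3  {6,7,8}:3
  |U|=4: {3,4,7,8}:1  {4,6,7,8}:4  {5,6,7,8}:6
  |U|=5: {3,4,6,7,8}:5  {4,5,6,7,8}:10
  |U|=6: {3,4,5,6,7,8}:15
  |U|=7: {2,3,4,5,6,7,8}:15
  start at 0(e): 15
  start at 1(i): 15
sum over floor = 30

30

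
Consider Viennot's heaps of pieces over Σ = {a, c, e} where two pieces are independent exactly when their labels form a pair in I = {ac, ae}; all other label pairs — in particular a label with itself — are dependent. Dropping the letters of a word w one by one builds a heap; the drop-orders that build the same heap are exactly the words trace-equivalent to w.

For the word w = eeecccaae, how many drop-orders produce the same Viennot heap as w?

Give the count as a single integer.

36

#0=e has no predecessor
#1=e depends on [0:e]
#2=e depends on [1:e]
#3=c depends on [2:e]
#4=c depends on [3:c]
#5=c depends on [4:c]
#6=a has no predecessor
#7=a depends on [6:a]
#8=e depends on [5:c]
sources: [0:e, 6:a]
N(rest) = Σ N(rest − s) over sources s of rest; N(one piece) = 1:
  size 1 → [7]=1  [8]=1
  size 2 → [5,8]=1  [6,7]=1  [7,8]=2
  size 3 → [4,5,8]=1  [5,7,8]=3  [6,7,8]=3
  size 4 → [3,4,5,8]=1  [4,5,7,8]=4  [5,6,7,8]=6
  size 5 → [2,3,4,5,8]=1  [3,4,5,7,8]=5  [4,5,6,7,8]=10
  size 6 → [1,2,3,4,5,8]=1  [2,3,4,5,7,8]=6  [3,4,5,6,7,8]=15
  size 7 → [0,1,2,3,4,5,8]=1  [1,2,3,4,5,7,8]=7  [2,3,4,5,6,7,8]=21
  first=0(e) contributes 28
  first=6(a) contributes 8
|[w]| = 36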